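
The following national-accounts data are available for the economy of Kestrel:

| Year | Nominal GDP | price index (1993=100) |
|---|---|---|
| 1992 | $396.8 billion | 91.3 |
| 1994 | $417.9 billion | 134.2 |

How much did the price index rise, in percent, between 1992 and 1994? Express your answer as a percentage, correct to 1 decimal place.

47.0%

Price-level change = 134.2 / 91.3 − 1 = 0.4699.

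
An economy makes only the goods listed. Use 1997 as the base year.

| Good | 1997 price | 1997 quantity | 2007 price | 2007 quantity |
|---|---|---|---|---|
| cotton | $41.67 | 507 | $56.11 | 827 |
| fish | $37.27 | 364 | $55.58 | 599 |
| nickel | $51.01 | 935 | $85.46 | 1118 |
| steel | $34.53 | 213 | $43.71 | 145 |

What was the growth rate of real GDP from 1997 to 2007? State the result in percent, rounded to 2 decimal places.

Real GDP 1997 = Nominal GDP 1997 = 41.67·507 + 37.27·364 + 51.01·935 + 34.53·213 = 89742.21.
Real GDP 2007 (at 1997 prices) = 41.67·827 + 37.27·599 + 51.01·1118 + 34.53·145 = 118821.85.
Real growth = 118821.85/89742.21 − 1 = 0.3240.

32.40%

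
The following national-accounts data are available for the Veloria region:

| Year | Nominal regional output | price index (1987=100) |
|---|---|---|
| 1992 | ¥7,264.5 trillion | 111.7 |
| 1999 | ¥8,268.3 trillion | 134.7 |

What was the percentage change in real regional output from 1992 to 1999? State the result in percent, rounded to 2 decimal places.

-5.62%

Real regional output 1992 = 7264.5 / 1.117 = 6503.58.
Real regional output 1999 = 8268.3 / 1.347 = 6138.31.
Real growth = 6138.31 / 6503.58 − 1 = -0.0562.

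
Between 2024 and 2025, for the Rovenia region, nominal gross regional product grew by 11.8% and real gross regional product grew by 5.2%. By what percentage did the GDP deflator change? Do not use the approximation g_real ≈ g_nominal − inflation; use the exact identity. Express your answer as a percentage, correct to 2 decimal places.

6.27%

(1 + g_nom) = (1 + g_real)(1 + π), so π = 1.1180 / 1.0520 − 1 = 0.06274.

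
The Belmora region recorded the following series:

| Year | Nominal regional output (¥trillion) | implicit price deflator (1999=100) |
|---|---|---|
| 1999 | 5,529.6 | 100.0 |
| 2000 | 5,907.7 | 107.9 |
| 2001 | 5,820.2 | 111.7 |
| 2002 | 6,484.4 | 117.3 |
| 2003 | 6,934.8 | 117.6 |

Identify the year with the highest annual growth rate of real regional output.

2000: real = 5907.7/1.079 = 5475.16; growth vs 1999 (5529.60) = -0.98%.
2001: real = 5820.2/1.117 = 5210.56; growth vs 2000 (5475.16) = -4.83%.
2002: real = 6484.4/1.173 = 5528.05; growth vs 2001 (5210.56) = 6.09%.
2003: real = 6934.8/1.176 = 5896.94; growth vs 2002 (5528.05) = 6.67%.

2003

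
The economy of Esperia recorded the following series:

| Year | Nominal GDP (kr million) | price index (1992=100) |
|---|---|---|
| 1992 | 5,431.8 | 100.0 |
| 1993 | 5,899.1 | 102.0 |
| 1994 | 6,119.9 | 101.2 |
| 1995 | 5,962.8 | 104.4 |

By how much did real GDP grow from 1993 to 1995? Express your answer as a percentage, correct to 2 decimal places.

Real GDP 1993 = 5899.1/1.020 = 5783.43.
Real GDP 1995 = 5962.8/1.044 = 5711.49.
Change = 5711.49/5783.43 − 1 = -0.0124.

-1.24%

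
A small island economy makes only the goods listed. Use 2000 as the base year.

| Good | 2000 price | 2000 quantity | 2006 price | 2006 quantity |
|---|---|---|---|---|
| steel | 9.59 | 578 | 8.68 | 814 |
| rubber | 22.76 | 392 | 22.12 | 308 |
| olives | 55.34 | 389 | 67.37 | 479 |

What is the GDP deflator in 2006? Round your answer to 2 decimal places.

111.67

Nominal GDP 2006 = 8.68·814 + 22.12·308 + 67.37·479 = 46148.71.
Real GDP 2006 (at 2000 prices) = 9.59·814 + 22.76·308 + 55.34·479 = 41324.20.
Deflator = Nominal/Real × 100 = 46148.71/41324.20 × 100 = 111.675.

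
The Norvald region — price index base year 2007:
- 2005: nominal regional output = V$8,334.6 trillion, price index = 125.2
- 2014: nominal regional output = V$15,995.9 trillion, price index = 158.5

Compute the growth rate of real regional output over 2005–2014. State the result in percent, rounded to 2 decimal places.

Real regional output 2005 = 8334.6 / 1.252 = 6657.03.
Real regional output 2014 = 15995.9 / 1.585 = 10092.05.
Real growth = 10092.05 / 6657.03 − 1 = 0.5160.

51.60%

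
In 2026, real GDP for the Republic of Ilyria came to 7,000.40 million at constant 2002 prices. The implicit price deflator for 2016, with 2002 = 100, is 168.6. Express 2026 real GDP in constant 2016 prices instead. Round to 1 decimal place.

Real GDP in 2016 prices = Real GDP in 2002 prices × (P_2016/P_2002) = 7000.40 × 1.686 = 11802.67.

11,802.7 million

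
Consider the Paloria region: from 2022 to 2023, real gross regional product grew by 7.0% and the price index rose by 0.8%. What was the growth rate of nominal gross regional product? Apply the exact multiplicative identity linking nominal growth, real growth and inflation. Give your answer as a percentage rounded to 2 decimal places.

(1 + g_nom) = (1 + g_real)(1 + π) = 1.0700 × 1.0080 = 1.07856.

7.86%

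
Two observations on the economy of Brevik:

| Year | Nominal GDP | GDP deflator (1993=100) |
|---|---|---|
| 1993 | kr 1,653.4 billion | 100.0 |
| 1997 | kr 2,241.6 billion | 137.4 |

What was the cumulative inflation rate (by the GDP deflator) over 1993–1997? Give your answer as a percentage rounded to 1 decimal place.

Price-level change = 137.4 / 100.0 − 1 = 0.3740.

37.4%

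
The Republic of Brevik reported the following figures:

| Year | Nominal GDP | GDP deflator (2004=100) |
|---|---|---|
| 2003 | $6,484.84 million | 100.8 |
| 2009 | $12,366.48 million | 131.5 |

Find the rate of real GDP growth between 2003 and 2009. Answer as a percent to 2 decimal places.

Deflate each year: 2003 → 6484.84/1.008 = 6433.37; 2009 → 12366.48/1.315 = 9404.17.
So real GDP changed by 9404.17/6433.37 − 1 = 0.4618, i.e. 46.18%.

46.18%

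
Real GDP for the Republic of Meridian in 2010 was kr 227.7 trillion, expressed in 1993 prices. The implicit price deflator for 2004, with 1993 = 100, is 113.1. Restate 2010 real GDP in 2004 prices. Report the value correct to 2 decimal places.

kr 257.53 trillion

Real GDP in 2004 prices = Real GDP in 1993 prices × (P_2004/P_1993) = 227.7 × 1.131 = 257.53.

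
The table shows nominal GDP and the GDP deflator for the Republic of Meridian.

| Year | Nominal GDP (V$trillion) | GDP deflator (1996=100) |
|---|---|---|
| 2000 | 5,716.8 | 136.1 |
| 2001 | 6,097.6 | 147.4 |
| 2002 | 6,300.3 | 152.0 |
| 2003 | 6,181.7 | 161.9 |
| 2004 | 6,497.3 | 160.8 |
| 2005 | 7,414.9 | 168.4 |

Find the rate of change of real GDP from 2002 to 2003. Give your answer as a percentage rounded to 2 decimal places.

Real GDP 2002 = 6300.3/1.520 = 4144.93.
Real GDP 2003 = 6181.7/1.619 = 3818.22.
Change = 3818.22/4144.93 − 1 = -0.0788.

-7.88%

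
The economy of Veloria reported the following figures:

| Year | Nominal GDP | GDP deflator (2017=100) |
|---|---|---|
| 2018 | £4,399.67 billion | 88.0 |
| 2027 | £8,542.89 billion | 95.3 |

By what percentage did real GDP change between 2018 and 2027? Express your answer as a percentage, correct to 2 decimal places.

79.30%

Real GDP 2018 = 4399.67 / 0.880 = 4999.63.
Real GDP 2027 = 8542.89 / 0.953 = 8964.21.
Real growth = 8964.21 / 4999.63 − 1 = 0.7930.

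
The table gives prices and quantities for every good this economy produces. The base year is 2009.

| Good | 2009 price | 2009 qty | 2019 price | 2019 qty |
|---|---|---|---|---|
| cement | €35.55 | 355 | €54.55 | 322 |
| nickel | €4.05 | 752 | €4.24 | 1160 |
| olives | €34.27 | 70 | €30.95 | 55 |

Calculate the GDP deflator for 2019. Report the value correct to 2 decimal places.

Nominal GDP 2019 = 54.55·322 + 4.24·1160 + 30.95·55 = 24185.75.
Real GDP 2019 (at 2009 prices) = 35.55·322 + 4.05·1160 + 34.27·55 = 18029.95.
Deflator = Nominal/Real × 100 = 24185.75/18029.95 × 100 = 134.142.

134.14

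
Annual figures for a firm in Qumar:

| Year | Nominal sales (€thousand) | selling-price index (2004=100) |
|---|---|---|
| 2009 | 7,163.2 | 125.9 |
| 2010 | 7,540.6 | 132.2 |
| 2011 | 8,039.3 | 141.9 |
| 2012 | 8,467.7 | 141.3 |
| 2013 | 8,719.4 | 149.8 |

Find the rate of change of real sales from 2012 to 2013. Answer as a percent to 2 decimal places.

-2.87%

Real sales 2012 = 8467.7/1.413 = 5992.71.
Real sales 2013 = 8719.4/1.498 = 5820.69.
Change = 5820.69/5992.71 − 1 = -0.0287.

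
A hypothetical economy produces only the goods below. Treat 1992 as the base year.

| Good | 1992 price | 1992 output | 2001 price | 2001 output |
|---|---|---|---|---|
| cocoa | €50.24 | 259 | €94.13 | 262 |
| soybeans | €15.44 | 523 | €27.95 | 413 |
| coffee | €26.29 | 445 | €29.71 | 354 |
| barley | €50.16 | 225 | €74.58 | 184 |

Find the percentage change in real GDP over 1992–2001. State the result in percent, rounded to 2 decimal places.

Real GDP 1992 = Nominal GDP 1992 = 50.24·259 + 15.44·523 + 26.29·445 + 50.16·225 = 44072.33.
Real GDP 2001 (at 1992 prices) = 50.24·262 + 15.44·413 + 26.29·354 + 50.16·184 = 38075.70.
Real growth = 38075.70/44072.33 − 1 = -0.1361.

-13.61%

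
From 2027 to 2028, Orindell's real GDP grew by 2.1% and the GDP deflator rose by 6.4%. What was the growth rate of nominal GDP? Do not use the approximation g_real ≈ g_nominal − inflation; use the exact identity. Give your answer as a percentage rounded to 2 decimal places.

8.63%

(1 + g_nom) = (1 + g_real)(1 + π) = 1.0210 × 1.0640 = 1.08634.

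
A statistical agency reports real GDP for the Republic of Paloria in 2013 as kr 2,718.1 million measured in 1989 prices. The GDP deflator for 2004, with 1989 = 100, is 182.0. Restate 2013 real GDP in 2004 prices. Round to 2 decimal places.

kr 4,946.94 million

Real GDP in 2004 prices = Real GDP in 1989 prices × (P_2004/P_1989) = 2718.1 × 1.820 = 4946.94.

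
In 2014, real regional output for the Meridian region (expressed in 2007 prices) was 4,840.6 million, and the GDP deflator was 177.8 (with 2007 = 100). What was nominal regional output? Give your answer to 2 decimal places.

8,606.59 million

Nominal regional output = Real × (GDP deflator/100) = 4840.6 × 1.778 = 8606.59.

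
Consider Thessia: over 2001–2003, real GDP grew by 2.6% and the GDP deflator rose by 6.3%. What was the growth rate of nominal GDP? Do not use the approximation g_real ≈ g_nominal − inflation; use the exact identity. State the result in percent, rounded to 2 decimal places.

9.06%

(1 + g_nom) = (1 + g_real)(1 + π) = 1.0260 × 1.0630 = 1.09064.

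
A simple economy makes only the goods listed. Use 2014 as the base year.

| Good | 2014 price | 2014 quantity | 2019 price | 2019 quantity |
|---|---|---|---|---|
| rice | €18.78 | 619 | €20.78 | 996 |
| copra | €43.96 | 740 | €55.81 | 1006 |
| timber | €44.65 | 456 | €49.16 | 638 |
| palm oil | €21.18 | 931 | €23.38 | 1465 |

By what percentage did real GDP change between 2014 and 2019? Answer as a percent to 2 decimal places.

45.36%

Real GDP 2014 = Nominal GDP 2014 = 18.78·619 + 43.96·740 + 44.65·456 + 21.18·931 = 84234.20.
Real GDP 2019 (at 2014 prices) = 18.78·996 + 43.96·1006 + 44.65·638 + 21.18·1465 = 122444.04.
Real growth = 122444.04/84234.20 − 1 = 0.4536.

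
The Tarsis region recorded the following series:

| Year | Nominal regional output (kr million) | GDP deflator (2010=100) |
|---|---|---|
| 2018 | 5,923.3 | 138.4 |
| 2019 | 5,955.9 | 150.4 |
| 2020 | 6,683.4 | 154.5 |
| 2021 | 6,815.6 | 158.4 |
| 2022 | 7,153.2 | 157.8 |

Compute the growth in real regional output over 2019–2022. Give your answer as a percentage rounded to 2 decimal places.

Real regional output 2019 = 5955.9/1.504 = 3960.04.
Real regional output 2022 = 7153.2/1.578 = 4533.08.
Change = 4533.08/3960.04 − 1 = 0.1447.

14.47%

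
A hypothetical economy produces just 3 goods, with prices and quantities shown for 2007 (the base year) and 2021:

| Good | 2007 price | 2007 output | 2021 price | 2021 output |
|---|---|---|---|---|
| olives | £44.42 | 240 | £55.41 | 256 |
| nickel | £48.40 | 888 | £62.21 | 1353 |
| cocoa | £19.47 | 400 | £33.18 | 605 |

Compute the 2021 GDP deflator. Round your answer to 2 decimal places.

Nominal GDP 2021 = 55.41·256 + 62.21·1353 + 33.18·605 = 118428.99.
Real GDP 2021 (at 2007 prices) = 44.42·256 + 48.40·1353 + 19.47·605 = 88636.07.
Deflator = Nominal/Real × 100 = 118428.99/88636.07 × 100 = 133.613.

133.61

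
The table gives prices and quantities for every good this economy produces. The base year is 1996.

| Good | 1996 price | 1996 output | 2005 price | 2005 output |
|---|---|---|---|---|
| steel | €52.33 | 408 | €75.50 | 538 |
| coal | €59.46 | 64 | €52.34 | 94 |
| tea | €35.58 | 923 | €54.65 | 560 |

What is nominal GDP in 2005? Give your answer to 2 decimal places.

€76142.96

Nominal GDP 2005 = Σ (p_2005 × q_2005) = 75.50·538 + 52.34·94 + 54.65·560 = 76142.96.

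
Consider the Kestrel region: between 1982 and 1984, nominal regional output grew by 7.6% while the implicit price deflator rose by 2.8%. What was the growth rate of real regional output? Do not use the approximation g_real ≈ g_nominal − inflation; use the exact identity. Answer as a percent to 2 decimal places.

(1 + g_nom) = (1 + g_real)(1 + π), so g_real = 1.0760 / 1.0280 − 1 = 0.04669.

4.67%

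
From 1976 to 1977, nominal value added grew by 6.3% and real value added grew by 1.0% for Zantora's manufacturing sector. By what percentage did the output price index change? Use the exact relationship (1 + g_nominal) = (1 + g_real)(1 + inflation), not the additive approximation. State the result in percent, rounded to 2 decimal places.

(1 + g_nom) = (1 + g_real)(1 + π), so π = 1.0630 / 1.0100 − 1 = 0.05248.

5.25%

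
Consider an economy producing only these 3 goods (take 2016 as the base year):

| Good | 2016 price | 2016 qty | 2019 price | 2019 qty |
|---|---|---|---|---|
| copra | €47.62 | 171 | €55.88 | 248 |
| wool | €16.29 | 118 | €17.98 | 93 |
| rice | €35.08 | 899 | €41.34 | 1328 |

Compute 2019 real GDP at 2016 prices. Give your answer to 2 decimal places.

€59910.97

Real GDP 2019 = Σ (p_2016 × q_2019) = 47.62·248 + 16.29·93 + 35.08·1328 = 59910.97.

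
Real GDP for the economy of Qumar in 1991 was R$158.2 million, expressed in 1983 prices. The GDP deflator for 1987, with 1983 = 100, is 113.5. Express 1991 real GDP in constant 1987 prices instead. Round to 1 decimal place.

R$179.6 million

Real GDP in 1987 prices = Real GDP in 1983 prices × (P_1987/P_1983) = 158.2 × 1.135 = 179.56.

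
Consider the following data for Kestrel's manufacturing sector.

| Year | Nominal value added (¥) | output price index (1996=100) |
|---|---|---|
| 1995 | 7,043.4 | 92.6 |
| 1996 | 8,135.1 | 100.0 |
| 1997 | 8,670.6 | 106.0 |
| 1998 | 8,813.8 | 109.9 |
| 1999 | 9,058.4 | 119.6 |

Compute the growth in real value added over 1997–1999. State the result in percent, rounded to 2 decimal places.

Real value added 1997 = 8670.6/1.060 = 8179.81.
Real value added 1999 = 9058.4/1.196 = 7573.91.
Change = 7573.91/8179.81 − 1 = -0.0741.

-7.41%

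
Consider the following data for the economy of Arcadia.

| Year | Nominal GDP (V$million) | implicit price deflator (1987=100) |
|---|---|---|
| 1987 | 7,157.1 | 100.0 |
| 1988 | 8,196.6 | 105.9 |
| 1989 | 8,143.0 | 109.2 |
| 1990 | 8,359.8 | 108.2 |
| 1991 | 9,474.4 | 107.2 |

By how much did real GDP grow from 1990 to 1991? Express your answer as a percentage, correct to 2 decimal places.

14.39%

Real GDP 1990 = 8359.8/1.082 = 7726.25.
Real GDP 1991 = 9474.4/1.072 = 8838.06.
Change = 8838.06/7726.25 − 1 = 0.1439.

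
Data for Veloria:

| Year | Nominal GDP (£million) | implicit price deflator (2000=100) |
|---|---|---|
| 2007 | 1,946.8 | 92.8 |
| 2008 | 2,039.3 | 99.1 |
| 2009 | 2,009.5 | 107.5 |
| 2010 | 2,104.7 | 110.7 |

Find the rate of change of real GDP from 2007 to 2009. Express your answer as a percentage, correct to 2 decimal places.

-10.89%

Real GDP 2007 = 1946.8/0.928 = 2097.84.
Real GDP 2009 = 2009.5/1.075 = 1869.30.
Change = 1869.30/2097.84 − 1 = -0.1089.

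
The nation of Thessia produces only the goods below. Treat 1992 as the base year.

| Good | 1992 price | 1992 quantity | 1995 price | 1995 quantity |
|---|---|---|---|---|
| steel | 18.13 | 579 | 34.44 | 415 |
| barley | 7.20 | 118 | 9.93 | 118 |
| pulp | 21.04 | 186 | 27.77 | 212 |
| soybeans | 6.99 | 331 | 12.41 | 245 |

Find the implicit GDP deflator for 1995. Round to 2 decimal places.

167.68

Nominal GDP 1995 = 34.44·415 + 9.93·118 + 27.77·212 + 12.41·245 = 24392.03.
Real GDP 1995 (at 1992 prices) = 18.13·415 + 7.20·118 + 21.04·212 + 6.99·245 = 14546.58.
Deflator = Nominal/Real × 100 = 24392.03/14546.58 × 100 = 167.682.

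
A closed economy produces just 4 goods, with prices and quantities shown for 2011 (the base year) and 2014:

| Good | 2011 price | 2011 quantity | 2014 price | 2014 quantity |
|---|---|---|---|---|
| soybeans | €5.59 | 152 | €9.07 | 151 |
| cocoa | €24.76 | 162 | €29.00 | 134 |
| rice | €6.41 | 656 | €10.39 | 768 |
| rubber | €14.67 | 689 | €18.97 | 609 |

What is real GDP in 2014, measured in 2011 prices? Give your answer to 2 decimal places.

Real GDP 2014 = Σ (p_2011 × q_2014) = 5.59·151 + 24.76·134 + 6.41·768 + 14.67·609 = 18018.84.

€18018.84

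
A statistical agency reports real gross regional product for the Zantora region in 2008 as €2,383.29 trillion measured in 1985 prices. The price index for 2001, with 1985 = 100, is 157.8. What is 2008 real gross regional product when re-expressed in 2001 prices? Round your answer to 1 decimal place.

€3,760.8 trillion

Real gross regional product in 2001 prices = Real gross regional product in 1985 prices × (P_2001/P_1985) = 2383.29 × 1.578 = 3760.83.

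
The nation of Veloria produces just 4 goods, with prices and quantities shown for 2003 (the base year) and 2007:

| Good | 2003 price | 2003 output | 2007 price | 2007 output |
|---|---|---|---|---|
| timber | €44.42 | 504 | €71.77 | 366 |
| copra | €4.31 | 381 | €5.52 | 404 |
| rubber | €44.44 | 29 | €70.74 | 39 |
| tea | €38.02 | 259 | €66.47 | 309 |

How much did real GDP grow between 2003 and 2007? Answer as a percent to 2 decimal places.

Real GDP 2003 = Nominal GDP 2003 = 44.42·504 + 4.31·381 + 44.44·29 + 38.02·259 = 35165.73.
Real GDP 2007 (at 2003 prices) = 44.42·366 + 4.31·404 + 44.44·39 + 38.02·309 = 31480.30.
Real growth = 31480.30/35165.73 − 1 = -0.1048.

-10.48%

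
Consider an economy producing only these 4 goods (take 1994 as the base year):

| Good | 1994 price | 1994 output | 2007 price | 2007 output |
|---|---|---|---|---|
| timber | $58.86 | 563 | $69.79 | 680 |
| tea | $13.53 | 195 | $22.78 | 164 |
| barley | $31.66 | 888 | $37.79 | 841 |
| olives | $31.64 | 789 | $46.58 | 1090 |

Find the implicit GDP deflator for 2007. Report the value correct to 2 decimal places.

Nominal GDP 2007 = 69.79·680 + 22.78·164 + 37.79·841 + 46.58·1090 = 133746.71.
Real GDP 2007 (at 1994 prices) = 58.86·680 + 13.53·164 + 31.66·841 + 31.64·1090 = 103357.38.
Deflator = Nominal/Real × 100 = 133746.71/103357.38 × 100 = 129.402.

129.40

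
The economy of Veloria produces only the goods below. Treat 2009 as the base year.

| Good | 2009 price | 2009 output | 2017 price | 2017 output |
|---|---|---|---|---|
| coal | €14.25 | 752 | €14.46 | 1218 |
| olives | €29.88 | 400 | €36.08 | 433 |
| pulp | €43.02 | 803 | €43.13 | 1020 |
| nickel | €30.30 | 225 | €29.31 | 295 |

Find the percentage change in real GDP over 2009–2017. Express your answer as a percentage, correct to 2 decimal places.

29.80%

Real GDP 2009 = Nominal GDP 2009 = 14.25·752 + 29.88·400 + 43.02·803 + 30.30·225 = 64030.56.
Real GDP 2017 (at 2009 prices) = 14.25·1218 + 29.88·433 + 43.02·1020 + 30.30·295 = 83113.44.
Real growth = 83113.44/64030.56 − 1 = 0.2980.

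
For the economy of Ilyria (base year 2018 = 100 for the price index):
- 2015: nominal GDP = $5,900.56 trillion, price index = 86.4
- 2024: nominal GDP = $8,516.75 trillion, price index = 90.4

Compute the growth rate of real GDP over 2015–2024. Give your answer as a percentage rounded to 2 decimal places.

Deflate each year: 2015 → 5900.56/0.864 = 6829.35; 2024 → 8516.75/0.904 = 9421.18.
So real GDP changed by 9421.18/6829.35 − 1 = 0.3795, i.e. 37.95%.

37.95%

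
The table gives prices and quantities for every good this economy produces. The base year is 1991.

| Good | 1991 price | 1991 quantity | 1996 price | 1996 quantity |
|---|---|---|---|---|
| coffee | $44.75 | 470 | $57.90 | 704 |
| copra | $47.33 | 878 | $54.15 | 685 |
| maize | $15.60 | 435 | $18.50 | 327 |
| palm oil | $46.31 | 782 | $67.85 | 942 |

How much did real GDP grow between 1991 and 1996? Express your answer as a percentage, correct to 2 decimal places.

6.69%

Real GDP 1991 = Nominal GDP 1991 = 44.75·470 + 47.33·878 + 15.60·435 + 46.31·782 = 105588.66.
Real GDP 1996 (at 1991 prices) = 44.75·704 + 47.33·685 + 15.60·327 + 46.31·942 = 112650.27.
Real growth = 112650.27/105588.66 − 1 = 0.0669.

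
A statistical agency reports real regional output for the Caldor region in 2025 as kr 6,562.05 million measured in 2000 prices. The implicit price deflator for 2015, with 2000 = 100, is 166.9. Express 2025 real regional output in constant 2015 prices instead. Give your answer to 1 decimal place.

Real regional output in 2015 prices = Real regional output in 2000 prices × (P_2015/P_2000) = 6562.05 × 1.669 = 10952.06.

kr 10,952.1 million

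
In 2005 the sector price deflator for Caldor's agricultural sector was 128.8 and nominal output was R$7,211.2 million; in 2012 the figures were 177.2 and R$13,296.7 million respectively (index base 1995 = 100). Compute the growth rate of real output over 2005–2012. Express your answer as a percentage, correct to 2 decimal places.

34.03%

Real output 2005 = 7211.2 / 1.288 = 5598.76.
Real output 2012 = 13296.7 / 1.772 = 7503.78.
Real growth = 7503.78 / 5598.76 − 1 = 0.3403.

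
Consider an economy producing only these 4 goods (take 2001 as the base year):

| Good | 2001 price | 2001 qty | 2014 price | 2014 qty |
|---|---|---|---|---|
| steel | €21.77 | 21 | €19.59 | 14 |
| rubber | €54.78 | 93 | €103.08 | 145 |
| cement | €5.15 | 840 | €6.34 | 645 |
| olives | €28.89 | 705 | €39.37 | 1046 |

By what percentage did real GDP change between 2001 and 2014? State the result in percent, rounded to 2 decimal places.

Real GDP 2001 = Nominal GDP 2001 = 21.77·21 + 54.78·93 + 5.15·840 + 28.89·705 = 30245.16.
Real GDP 2014 (at 2001 prices) = 21.77·14 + 54.78·145 + 5.15·645 + 28.89·1046 = 41788.57.
Real growth = 41788.57/30245.16 − 1 = 0.3817.

38.17%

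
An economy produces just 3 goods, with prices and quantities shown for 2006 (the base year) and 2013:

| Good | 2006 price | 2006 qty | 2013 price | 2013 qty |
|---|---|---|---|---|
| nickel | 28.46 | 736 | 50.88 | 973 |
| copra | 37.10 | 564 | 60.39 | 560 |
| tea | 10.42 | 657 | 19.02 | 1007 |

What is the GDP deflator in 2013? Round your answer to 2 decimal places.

Nominal GDP 2013 = 50.88·973 + 60.39·560 + 19.02·1007 = 102477.78.
Real GDP 2013 (at 2006 prices) = 28.46·973 + 37.10·560 + 10.42·1007 = 58960.52.
Deflator = Nominal/Real × 100 = 102477.78/58960.52 × 100 = 173.807.

173.81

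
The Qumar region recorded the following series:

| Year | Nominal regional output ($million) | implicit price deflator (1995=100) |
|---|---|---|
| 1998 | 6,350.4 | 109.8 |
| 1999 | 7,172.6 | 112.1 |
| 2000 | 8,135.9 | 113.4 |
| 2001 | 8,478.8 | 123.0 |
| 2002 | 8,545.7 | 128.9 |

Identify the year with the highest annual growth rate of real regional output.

1999: real = 7172.6/1.121 = 6398.39; growth vs 1998 (5783.61) = 10.63%.
2000: real = 8135.9/1.134 = 7174.51; growth vs 1999 (6398.39) = 12.13%.
2001: real = 8478.8/1.230 = 6893.33; growth vs 2000 (7174.51) = -3.92%.
2002: real = 8545.7/1.289 = 6629.71; growth vs 2001 (6893.33) = -3.82%.

2000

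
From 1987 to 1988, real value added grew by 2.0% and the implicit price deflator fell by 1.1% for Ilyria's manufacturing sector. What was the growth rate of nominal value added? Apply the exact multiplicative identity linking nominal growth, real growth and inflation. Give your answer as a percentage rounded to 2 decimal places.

0.88%

(1 + g_nom) = (1 + g_real)(1 + π) = 1.0200 × 0.9890 = 1.00878.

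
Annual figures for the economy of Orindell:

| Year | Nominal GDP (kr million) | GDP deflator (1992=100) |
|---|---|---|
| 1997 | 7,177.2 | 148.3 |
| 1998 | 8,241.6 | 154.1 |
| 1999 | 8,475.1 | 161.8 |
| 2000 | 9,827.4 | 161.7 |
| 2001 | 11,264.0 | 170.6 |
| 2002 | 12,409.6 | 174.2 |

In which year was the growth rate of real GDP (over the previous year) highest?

1998: real = 8241.6/1.541 = 5348.22; growth vs 1997 (4839.65) = 10.51%.
1999: real = 8475.1/1.618 = 5238.01; growth vs 1998 (5348.22) = -2.06%.
2000: real = 9827.4/1.617 = 6077.55; growth vs 1999 (5238.01) = 16.03%.
2001: real = 11264.0/1.706 = 6602.58; growth vs 2000 (6077.55) = 8.64%.
2002: real = 12409.6/1.742 = 7123.77; growth vs 2001 (6602.58) = 7.89%.

2000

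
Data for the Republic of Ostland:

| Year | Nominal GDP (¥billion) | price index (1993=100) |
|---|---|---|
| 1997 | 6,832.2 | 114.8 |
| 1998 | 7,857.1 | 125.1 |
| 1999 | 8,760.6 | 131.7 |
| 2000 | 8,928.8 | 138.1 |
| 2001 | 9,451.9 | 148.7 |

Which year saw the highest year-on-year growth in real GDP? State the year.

1998: real = 7857.1/1.251 = 6280.66; growth vs 1997 (5951.39) = 5.53%.
1999: real = 8760.6/1.317 = 6651.94; growth vs 1998 (6280.66) = 5.91%.
2000: real = 8928.8/1.381 = 6465.46; growth vs 1999 (6651.94) = -2.80%.
2001: real = 9451.9/1.487 = 6356.36; growth vs 2000 (6465.46) = -1.69%.

1999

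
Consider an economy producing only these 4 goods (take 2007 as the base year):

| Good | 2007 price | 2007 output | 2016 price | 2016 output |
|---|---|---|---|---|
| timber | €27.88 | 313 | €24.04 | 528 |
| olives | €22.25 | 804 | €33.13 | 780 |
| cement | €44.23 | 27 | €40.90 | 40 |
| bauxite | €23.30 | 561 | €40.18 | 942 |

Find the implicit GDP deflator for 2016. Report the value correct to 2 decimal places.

139.84

Nominal GDP 2016 = 24.04·528 + 33.13·780 + 40.90·40 + 40.18·942 = 78020.08.
Real GDP 2016 (at 2007 prices) = 27.88·528 + 22.25·780 + 44.23·40 + 23.30·942 = 55793.44.
Deflator = Nominal/Real × 100 = 78020.08/55793.44 × 100 = 139.837.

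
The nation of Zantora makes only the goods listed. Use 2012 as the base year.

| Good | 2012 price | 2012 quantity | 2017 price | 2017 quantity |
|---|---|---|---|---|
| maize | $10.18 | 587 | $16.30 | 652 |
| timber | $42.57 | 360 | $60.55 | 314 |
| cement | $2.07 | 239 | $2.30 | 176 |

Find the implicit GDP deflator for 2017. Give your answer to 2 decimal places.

147.51

Nominal GDP 2017 = 16.30·652 + 60.55·314 + 2.30·176 = 30045.10.
Real GDP 2017 (at 2012 prices) = 10.18·652 + 42.57·314 + 2.07·176 = 20368.66.
Deflator = Nominal/Real × 100 = 30045.10/20368.66 × 100 = 147.507.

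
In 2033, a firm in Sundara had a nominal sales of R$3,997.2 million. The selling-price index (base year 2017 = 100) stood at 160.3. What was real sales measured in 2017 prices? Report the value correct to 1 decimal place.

Real sales = Nominal / (selling-price index/100) = 3997.2 / 1.603 = 2493.57.

R$2,493.6 million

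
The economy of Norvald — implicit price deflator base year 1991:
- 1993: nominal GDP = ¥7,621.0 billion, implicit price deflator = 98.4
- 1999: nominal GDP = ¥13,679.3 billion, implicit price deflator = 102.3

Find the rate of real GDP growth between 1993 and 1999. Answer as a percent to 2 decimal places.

72.65%

Real GDP 1993 = 7621.0 / 0.984 = 7744.92.
Real GDP 1999 = 13679.3 / 1.023 = 13371.75.
Real growth = 13371.75 / 7744.92 − 1 = 0.7265.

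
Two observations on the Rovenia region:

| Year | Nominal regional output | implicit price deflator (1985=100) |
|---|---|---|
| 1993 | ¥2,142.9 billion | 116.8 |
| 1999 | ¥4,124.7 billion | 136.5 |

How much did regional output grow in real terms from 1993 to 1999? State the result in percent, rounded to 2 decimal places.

Real regional output 1993 = 2142.9 / 1.168 = 1834.67.
Real regional output 1999 = 4124.7 / 1.365 = 3021.76.
Real growth = 3021.76 / 1834.67 − 1 = 0.6470.

64.70%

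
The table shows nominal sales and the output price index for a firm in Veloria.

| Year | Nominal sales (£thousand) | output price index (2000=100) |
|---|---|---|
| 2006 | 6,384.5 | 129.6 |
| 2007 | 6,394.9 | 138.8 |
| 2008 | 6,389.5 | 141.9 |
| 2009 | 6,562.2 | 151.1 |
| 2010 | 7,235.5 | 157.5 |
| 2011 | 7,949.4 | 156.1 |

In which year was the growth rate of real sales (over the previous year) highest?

2011

2007: real = 6394.9/1.388 = 4607.28; growth vs 2006 (4926.31) = -6.48%.
2008: real = 6389.5/1.419 = 4502.82; growth vs 2007 (4607.28) = -2.27%.
2009: real = 6562.2/1.511 = 4342.95; growth vs 2008 (4502.82) = -3.55%.
2010: real = 7235.5/1.575 = 4593.97; growth vs 2009 (4342.95) = 5.78%.
2011: real = 7949.4/1.561 = 5092.50; growth vs 2010 (4593.97) = 10.85%.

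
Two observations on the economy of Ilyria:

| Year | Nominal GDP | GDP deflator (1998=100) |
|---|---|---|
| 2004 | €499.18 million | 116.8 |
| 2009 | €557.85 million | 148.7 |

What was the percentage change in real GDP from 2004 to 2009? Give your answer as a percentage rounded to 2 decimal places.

Deflate each year: 2004 → 499.18/1.168 = 427.38; 2009 → 557.85/1.487 = 375.15.
So real GDP changed by 375.15/427.38 − 1 = -0.1222, i.e. -12.22%.

-12.22%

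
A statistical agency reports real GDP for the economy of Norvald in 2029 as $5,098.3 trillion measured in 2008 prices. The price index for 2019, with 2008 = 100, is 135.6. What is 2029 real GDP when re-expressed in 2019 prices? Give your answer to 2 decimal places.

Real GDP in 2019 prices = Real GDP in 2008 prices × (P_2019/P_2008) = 5098.3 × 1.356 = 6913.29.

$6,913.29 trillion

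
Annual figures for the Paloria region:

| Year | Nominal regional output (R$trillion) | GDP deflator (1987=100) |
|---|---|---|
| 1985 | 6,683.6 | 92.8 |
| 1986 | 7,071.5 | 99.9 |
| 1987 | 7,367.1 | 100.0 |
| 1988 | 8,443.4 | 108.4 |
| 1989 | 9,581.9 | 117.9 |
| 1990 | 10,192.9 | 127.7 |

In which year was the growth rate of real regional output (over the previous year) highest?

1986: real = 7071.5/0.999 = 7078.58; growth vs 1985 (7202.16) = -1.72%.
1987: real = 7367.1/1.000 = 7367.10; growth vs 1986 (7078.58) = 4.08%.
1988: real = 8443.4/1.084 = 7789.11; growth vs 1987 (7367.10) = 5.73%.
1989: real = 9581.9/1.179 = 8127.14; growth vs 1988 (7789.11) = 4.34%.
1990: real = 10192.9/1.277 = 7981.91; growth vs 1989 (8127.14) = -1.79%.

1988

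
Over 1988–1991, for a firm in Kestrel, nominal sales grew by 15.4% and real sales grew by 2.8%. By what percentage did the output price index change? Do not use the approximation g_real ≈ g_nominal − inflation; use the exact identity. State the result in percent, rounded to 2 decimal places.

(1 + g_nom) = (1 + g_real)(1 + π), so π = 1.1540 / 1.0280 − 1 = 0.12257.

12.26%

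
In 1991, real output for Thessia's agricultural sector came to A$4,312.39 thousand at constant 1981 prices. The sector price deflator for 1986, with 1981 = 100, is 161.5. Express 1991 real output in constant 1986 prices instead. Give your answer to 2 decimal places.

Real output in 1986 prices = Real output in 1981 prices × (P_1986/P_1981) = 4312.39 × 1.615 = 6964.51.

A$6,964.51 thousand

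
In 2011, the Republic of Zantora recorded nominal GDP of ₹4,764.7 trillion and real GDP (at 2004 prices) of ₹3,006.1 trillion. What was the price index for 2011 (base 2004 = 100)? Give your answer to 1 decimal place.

price index = (Nominal / Real) × 100 = 4764.7 / 3006.1 × 100 = 158.50.

158.5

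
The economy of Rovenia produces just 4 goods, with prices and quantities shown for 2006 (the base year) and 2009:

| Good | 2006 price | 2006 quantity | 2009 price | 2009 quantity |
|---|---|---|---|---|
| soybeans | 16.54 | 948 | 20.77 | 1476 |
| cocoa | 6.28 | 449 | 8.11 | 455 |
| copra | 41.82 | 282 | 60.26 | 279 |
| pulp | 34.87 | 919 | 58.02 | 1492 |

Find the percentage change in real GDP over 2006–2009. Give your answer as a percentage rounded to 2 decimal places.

45.92%

Real GDP 2006 = Nominal GDP 2006 = 16.54·948 + 6.28·449 + 41.82·282 + 34.87·919 = 62338.41.
Real GDP 2009 (at 2006 prices) = 16.54·1476 + 6.28·455 + 41.82·279 + 34.87·1492 = 90964.26.
Real growth = 90964.26/62338.41 − 1 = 0.4592.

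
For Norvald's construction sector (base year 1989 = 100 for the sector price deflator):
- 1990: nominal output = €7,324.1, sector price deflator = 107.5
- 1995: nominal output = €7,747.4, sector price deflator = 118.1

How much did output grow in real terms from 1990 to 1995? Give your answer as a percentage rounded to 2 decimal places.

-3.71%

Real output 1990 = 7324.1 / 1.075 = 6813.12.
Real output 1995 = 7747.4 / 1.181 = 6560.03.
Real growth = 6560.03 / 6813.12 − 1 = -0.0371.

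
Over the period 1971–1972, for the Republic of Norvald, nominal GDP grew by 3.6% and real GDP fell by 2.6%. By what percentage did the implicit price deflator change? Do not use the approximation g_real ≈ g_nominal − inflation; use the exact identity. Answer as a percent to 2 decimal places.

(1 + g_nom) = (1 + g_real)(1 + π), so π = 1.0360 / 0.9740 − 1 = 0.06366.

6.37%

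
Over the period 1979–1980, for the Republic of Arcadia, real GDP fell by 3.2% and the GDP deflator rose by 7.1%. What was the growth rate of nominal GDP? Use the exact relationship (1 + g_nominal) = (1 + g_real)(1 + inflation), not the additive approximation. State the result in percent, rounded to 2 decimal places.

(1 + g_nom) = (1 + g_real)(1 + π) = 0.9680 × 1.0710 = 1.03673.

3.67%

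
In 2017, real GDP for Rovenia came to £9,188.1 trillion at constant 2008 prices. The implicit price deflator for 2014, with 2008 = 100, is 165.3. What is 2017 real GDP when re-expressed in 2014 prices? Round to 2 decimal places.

Real GDP in 2014 prices = Real GDP in 2008 prices × (P_2014/P_2008) = 9188.1 × 1.653 = 15187.93.

£15,187.93 trillion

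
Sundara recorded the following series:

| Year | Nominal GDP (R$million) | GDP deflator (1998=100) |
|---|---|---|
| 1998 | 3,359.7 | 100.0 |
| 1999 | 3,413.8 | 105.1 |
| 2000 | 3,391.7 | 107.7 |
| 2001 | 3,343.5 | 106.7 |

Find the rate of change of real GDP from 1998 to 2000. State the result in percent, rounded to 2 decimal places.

-6.27%

Real GDP 1998 = 3359.7/1.000 = 3359.70.
Real GDP 2000 = 3391.7/1.077 = 3149.21.
Change = 3149.21/3359.70 − 1 = -0.0627.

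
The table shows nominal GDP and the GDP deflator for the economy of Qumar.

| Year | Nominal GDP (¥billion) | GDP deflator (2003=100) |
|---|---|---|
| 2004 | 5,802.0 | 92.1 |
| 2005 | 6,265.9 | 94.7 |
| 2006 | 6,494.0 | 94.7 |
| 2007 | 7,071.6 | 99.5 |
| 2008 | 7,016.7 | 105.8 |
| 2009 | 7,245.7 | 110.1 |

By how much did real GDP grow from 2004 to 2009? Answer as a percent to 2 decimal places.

4.47%

Real GDP 2004 = 5802.0/0.921 = 6299.67.
Real GDP 2009 = 7245.7/1.101 = 6581.02.
Change = 6581.02/6299.67 − 1 = 0.0447.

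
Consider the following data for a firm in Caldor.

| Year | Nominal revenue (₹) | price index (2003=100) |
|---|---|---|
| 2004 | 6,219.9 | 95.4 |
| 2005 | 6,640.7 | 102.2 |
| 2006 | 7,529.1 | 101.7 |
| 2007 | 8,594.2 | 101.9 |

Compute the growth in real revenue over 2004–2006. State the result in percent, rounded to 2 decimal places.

13.55%

Real revenue 2004 = 6219.9/0.954 = 6519.81.
Real revenue 2006 = 7529.1/1.017 = 7403.24.
Change = 7403.24/6519.81 − 1 = 0.1355.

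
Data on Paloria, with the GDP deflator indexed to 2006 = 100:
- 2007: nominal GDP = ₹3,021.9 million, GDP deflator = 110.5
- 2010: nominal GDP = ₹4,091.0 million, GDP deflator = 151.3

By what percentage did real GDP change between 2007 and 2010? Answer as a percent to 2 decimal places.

Real GDP 2007 = 3021.9 / 1.105 = 2734.75.
Real GDP 2010 = 4091.0 / 1.513 = 2703.90.
Real growth = 2703.90 / 2734.75 − 1 = -0.0113.

-1.13%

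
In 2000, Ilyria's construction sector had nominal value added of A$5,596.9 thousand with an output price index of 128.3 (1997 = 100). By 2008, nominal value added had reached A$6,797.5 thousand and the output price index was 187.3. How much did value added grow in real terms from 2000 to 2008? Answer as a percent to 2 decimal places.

-16.81%

Real value added 2000 = 5596.9 / 1.283 = 4362.35.
Real value added 2008 = 6797.5 / 1.873 = 3629.20.
Real growth = 3629.20 / 4362.35 − 1 = -0.1681.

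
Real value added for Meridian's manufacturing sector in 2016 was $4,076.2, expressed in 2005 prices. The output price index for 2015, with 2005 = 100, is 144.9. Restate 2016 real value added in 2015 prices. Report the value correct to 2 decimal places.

$5,906.41

Real value added in 2015 prices = Real value added in 2005 prices × (P_2015/P_2005) = 4076.2 × 1.449 = 5906.41.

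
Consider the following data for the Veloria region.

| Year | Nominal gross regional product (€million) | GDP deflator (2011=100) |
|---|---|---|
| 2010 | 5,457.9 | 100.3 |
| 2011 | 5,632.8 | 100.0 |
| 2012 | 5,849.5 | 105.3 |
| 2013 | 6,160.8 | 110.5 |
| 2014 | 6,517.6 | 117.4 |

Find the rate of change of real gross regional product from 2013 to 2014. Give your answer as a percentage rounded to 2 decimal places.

Real gross regional product 2013 = 6160.8/1.105 = 5575.38.
Real gross regional product 2014 = 6517.6/1.174 = 5551.62.
Change = 5551.62/5575.38 − 1 = -0.0043.

-0.43%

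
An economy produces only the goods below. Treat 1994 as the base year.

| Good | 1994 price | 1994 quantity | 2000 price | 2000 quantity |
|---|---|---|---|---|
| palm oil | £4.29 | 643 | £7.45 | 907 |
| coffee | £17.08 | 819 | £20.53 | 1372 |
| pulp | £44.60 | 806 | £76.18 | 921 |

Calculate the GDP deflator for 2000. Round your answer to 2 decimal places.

Nominal GDP 2000 = 7.45·907 + 20.53·1372 + 76.18·921 = 105086.09.
Real GDP 2000 (at 1994 prices) = 4.29·907 + 17.08·1372 + 44.60·921 = 68401.39.
Deflator = Nominal/Real × 100 = 105086.09/68401.39 × 100 = 153.632.

153.63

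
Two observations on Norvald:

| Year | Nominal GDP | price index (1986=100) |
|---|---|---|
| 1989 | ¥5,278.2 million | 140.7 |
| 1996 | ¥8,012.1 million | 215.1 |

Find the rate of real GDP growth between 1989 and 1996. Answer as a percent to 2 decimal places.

-0.71%

Deflate each year: 1989 → 5278.2/1.407 = 3751.39; 1996 → 8012.1/2.151 = 3724.83.
So real GDP changed by 3724.83/3751.39 − 1 = -0.0071, i.e. -0.71%.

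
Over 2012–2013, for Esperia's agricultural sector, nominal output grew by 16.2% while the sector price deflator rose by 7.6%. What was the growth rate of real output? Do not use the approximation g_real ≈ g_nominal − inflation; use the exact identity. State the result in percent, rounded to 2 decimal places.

7.99%

(1 + g_nom) = (1 + g_real)(1 + π), so g_real = 1.1620 / 1.0760 − 1 = 0.07993.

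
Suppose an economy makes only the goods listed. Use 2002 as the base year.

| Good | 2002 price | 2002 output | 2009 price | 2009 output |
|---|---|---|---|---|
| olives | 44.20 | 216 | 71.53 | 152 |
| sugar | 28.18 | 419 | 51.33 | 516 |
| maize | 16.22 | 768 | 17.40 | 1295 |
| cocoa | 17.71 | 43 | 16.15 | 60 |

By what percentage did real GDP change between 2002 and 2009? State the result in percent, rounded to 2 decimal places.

Real GDP 2002 = Nominal GDP 2002 = 44.20·216 + 28.18·419 + 16.22·768 + 17.71·43 = 34573.11.
Real GDP 2009 (at 2002 prices) = 44.20·152 + 28.18·516 + 16.22·1295 + 17.71·60 = 43326.78.
Real growth = 43326.78/34573.11 − 1 = 0.2532.

25.32%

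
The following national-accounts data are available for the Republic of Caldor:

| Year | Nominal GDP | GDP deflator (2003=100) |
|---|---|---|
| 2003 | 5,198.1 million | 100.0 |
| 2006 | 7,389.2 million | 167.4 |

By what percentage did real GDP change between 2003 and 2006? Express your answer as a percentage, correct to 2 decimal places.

-15.08%

Deflate each year: 2003 → 5198.1/1.000 = 5198.10; 2006 → 7389.2/1.674 = 4414.10.
So real GDP changed by 4414.10/5198.10 − 1 = -0.1508, i.e. -15.08%.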